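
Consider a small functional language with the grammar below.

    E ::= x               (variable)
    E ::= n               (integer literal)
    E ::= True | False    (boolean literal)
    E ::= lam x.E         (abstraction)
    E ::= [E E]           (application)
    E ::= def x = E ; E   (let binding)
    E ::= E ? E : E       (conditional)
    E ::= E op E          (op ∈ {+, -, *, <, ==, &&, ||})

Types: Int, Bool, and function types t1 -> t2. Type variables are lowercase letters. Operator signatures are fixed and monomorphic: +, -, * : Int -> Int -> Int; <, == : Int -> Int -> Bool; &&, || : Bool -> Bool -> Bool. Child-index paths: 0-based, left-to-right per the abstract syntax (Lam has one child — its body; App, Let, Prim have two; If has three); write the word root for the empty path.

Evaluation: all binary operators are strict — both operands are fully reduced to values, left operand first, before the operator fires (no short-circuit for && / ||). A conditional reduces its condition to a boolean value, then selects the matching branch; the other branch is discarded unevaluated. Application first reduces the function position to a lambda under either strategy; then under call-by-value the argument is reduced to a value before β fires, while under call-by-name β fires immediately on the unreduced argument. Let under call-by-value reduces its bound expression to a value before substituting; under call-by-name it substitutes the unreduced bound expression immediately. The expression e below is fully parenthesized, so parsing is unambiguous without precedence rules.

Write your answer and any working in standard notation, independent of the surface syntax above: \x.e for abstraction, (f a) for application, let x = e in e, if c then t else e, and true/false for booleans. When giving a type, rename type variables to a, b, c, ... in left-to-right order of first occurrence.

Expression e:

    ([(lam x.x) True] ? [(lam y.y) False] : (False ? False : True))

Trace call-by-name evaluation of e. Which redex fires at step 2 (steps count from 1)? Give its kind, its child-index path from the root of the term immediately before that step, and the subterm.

Answer: if at root : (if true then ((\y.y) false) else (if false then false else true))

Working:
step 0: (if ((\x.x) true) then ((\y.y) false) else (if false then false else true))
step 1: [beta@0] (if true then ((\y.y) false) else (if false then false else true))
step 2: [if@root] ((\y.y) false)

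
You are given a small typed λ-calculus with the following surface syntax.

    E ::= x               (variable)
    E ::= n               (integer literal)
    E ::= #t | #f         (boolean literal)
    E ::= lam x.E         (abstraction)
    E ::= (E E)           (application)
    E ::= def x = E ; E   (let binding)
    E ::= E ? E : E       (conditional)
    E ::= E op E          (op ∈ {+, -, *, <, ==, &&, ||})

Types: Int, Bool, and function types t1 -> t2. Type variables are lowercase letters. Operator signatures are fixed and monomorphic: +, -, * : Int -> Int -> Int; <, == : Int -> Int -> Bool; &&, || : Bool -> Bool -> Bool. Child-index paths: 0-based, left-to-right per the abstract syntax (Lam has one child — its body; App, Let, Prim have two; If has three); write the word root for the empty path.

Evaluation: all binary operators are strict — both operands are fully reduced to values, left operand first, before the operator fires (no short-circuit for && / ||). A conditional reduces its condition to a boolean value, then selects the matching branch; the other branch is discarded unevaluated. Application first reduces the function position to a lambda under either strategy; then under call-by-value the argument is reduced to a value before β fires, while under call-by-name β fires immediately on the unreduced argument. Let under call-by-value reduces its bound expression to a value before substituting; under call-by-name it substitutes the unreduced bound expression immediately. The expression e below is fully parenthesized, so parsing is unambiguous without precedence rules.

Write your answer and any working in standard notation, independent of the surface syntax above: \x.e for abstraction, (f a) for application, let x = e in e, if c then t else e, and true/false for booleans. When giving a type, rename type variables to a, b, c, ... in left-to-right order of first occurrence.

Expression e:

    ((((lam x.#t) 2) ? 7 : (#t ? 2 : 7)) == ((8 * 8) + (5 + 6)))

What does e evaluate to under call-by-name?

Answer: false

Derivation:
step 0: ((if ((\x.true) 2) then 7 else (if true then 2 else 7)) == ((8 * 8) + (5 + 6)))
step 1: [beta@0.0] ((if true then 7 else (if true then 2 else 7)) == ((8 * 8) + (5 + 6)))
step 2: [if@0] (7 == ((8 * 8) + (5 + 6)))
step 3: [delta@1.0] (7 == (64 + (5 + 6)))
step 4: [delta@1.1] (7 == (64 + 11))
step 5: [delta@1] (7 == 75)
step 6: [delta@root] false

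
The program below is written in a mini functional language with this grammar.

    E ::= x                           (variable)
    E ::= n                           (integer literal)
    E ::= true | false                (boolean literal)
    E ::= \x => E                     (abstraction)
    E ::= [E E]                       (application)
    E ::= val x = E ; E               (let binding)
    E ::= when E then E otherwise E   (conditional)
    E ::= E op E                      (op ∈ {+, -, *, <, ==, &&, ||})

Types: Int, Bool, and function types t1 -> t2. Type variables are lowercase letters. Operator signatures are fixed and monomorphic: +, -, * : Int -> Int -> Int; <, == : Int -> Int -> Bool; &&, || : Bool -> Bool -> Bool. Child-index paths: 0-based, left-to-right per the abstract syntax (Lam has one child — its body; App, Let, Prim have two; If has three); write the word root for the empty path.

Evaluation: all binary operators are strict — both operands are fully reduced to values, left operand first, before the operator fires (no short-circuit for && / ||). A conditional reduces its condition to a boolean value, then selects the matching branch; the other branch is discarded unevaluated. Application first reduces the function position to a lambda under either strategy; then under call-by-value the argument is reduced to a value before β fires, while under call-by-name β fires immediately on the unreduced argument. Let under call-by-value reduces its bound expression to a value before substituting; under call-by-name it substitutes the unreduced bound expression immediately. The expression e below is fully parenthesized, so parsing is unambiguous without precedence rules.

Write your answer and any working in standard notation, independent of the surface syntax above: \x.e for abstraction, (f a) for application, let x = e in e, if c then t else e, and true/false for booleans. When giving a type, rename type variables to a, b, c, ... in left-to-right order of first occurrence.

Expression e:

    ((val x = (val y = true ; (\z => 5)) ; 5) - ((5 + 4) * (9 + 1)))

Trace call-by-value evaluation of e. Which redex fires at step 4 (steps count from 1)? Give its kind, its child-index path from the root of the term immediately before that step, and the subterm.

Trace:
step 0: ((let x = (let y = true in (\z.5)) in 5) - ((5 + 4) * (9 + 1)))
step 1: [let@0.0] ((let x = (\z.5) in 5) - ((5 + 4) * (9 + 1)))
step 2: [let@0] (5 - ((5 + 4) * (9 + 1)))
step 3: [delta@1.0] (5 - (9 * (9 + 1)))
step 4: [delta@1.1] (5 - (9 * 10))

Answer: delta at 1.1 : (9 + 1)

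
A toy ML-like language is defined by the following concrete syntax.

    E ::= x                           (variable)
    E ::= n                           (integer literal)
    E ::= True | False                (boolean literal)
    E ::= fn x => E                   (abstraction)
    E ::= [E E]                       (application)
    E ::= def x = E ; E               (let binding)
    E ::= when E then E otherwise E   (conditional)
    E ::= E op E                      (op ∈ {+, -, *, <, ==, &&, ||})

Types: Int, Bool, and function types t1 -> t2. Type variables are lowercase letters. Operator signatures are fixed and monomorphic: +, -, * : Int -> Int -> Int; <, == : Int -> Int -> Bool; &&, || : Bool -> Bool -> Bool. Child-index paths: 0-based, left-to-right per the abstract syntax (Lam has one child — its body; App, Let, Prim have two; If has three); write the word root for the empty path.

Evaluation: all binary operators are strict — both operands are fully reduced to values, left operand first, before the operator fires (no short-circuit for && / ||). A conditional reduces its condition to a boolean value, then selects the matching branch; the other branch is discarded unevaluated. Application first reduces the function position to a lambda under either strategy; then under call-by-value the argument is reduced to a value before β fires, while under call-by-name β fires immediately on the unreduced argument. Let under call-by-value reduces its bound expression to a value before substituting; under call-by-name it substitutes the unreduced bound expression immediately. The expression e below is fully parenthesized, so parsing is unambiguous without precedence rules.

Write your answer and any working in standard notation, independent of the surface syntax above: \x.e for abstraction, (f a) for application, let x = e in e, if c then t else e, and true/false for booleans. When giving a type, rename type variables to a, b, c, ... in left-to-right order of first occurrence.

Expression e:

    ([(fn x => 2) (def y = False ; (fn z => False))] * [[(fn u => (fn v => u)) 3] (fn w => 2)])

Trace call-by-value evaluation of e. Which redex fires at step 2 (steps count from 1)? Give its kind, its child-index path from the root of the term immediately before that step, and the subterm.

Answer: beta at 0 : ((\x.2) (\z.false))

Trace:
step 0: (((\x.2) (let y = false in (\z.false))) * (((\u.(\v.u)) 3) (\w.2)))
step 1: [let@0.1] (((\x.2) (\z.false)) * (((\u.(\v.u)) 3) (\w.2)))
step 2: [beta@0] (2 * (((\u.(\v.u)) 3) (\w.2)))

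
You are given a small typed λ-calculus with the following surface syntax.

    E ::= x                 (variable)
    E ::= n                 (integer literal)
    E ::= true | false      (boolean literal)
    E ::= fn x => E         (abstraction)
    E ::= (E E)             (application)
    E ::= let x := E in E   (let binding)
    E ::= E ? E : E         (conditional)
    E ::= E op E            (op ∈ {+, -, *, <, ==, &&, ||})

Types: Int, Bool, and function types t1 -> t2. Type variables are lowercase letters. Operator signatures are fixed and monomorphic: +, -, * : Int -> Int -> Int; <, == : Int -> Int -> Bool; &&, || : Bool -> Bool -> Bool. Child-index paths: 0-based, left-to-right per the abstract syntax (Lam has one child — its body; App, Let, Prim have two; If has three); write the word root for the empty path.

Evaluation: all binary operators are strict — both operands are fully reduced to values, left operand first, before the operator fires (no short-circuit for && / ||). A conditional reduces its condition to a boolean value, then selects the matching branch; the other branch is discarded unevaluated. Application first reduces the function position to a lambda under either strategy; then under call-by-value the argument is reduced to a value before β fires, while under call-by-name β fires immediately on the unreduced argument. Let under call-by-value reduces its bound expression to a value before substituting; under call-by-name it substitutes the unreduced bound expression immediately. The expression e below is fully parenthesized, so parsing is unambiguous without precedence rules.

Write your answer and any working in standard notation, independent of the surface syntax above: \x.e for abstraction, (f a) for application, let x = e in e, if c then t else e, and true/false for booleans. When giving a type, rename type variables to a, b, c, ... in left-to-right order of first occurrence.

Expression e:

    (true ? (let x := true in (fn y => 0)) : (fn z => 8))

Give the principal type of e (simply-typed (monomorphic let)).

Derivation:
  unify Bool ~ Bool
let x : Bool
\y._ : a -> Int
\z._ : b -> Int
  unify a -> Int ~ b -> Int
  unify a ~ b
  unify Int ~ Int

Answer: a -> Int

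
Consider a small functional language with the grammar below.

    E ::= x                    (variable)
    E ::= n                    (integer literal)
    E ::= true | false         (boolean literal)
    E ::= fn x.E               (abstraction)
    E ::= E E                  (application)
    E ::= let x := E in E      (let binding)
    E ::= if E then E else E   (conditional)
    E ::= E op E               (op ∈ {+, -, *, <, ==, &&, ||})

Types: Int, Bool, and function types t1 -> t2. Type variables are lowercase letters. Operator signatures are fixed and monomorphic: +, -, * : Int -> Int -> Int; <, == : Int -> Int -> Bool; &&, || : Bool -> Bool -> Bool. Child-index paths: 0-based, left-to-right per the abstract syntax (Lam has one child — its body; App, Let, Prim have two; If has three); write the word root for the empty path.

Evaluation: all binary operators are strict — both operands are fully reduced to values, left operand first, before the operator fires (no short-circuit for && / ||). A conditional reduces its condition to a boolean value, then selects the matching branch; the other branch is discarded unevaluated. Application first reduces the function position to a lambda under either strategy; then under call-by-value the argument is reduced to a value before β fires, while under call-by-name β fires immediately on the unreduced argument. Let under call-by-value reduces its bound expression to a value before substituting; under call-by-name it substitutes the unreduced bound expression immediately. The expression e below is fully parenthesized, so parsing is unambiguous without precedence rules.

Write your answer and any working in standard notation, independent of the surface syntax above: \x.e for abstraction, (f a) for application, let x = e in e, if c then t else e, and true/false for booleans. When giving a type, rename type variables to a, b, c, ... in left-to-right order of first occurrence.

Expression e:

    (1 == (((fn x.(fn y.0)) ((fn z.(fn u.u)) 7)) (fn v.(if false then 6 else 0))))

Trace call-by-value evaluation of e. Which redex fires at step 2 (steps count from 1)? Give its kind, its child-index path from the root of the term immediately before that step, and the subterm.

Answer: beta at 1.0 : ((\x.(\y.0)) (\u.u))

Trace:
step 0: (1 == (((\x.(\y.0)) ((\z.(\u.u)) 7)) (\v.(if false then 6 else 0))))
step 1: [beta@1.0.1] (1 == (((\x.(\y.0)) (\u.u)) (\v.(if false then 6 else 0))))
step 2: [beta@1.0] (1 == ((\y.0) (\v.(if false then 6 else 0))))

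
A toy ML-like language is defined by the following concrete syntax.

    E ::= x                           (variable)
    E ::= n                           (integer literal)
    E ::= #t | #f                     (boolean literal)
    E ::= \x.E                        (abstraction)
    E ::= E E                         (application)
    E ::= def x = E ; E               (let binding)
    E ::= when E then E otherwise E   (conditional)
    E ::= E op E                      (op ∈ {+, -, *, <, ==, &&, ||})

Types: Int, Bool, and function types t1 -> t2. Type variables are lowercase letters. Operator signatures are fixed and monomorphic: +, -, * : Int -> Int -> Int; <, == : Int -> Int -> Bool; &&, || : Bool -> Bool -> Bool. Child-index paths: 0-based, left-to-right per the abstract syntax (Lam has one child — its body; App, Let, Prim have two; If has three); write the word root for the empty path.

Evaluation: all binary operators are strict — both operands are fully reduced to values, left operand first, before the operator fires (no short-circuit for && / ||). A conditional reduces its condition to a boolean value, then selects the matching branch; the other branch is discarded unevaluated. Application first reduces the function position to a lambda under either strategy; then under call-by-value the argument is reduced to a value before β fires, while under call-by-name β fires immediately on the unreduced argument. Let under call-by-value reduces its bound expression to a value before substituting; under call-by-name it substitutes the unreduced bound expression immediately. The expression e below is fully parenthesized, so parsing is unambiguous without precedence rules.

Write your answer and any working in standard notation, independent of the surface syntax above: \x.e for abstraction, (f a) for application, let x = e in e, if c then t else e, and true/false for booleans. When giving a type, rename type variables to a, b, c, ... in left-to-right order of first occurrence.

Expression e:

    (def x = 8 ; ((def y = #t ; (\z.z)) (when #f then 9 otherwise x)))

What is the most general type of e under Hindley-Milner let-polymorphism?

Trace:
let x : Int
let y : Bool
z : a
\z._ : a -> a
  unify Bool ~ Bool
x : Int
  unify Int ~ Int
  unify a -> a ~ Int -> b
  unify a ~ Int
  unify Int ~ b
_ _ : Int

Answer: Int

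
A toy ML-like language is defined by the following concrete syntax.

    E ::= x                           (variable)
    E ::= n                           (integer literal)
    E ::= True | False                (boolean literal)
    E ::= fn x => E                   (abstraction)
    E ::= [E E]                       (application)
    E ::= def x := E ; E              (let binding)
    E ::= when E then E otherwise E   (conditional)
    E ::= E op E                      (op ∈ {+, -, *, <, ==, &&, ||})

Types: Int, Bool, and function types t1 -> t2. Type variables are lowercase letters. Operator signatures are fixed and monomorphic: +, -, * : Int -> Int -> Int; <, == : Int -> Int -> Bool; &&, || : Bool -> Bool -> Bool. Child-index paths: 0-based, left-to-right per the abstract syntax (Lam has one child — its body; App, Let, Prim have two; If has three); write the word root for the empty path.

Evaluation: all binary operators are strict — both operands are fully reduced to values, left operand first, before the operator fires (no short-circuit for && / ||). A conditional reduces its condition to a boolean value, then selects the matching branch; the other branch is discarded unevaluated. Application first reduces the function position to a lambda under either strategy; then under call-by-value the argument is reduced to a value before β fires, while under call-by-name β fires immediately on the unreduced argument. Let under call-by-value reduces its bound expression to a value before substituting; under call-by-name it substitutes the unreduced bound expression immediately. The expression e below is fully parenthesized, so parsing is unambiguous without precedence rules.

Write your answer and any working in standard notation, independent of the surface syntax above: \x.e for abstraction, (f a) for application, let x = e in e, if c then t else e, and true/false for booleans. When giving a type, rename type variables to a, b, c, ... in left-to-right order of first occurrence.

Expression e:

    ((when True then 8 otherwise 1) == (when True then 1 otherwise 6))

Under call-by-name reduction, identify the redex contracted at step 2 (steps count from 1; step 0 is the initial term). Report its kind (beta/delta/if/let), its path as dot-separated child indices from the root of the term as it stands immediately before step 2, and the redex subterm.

Answer: if at 1 : (if true then 1 else 6)

Derivation:
step 0: ((if true then 8 else 1) == (if true then 1 else 6))
step 1: [if@0] (8 == (if true then 1 else 6))
step 2: [if@1] (8 == 1)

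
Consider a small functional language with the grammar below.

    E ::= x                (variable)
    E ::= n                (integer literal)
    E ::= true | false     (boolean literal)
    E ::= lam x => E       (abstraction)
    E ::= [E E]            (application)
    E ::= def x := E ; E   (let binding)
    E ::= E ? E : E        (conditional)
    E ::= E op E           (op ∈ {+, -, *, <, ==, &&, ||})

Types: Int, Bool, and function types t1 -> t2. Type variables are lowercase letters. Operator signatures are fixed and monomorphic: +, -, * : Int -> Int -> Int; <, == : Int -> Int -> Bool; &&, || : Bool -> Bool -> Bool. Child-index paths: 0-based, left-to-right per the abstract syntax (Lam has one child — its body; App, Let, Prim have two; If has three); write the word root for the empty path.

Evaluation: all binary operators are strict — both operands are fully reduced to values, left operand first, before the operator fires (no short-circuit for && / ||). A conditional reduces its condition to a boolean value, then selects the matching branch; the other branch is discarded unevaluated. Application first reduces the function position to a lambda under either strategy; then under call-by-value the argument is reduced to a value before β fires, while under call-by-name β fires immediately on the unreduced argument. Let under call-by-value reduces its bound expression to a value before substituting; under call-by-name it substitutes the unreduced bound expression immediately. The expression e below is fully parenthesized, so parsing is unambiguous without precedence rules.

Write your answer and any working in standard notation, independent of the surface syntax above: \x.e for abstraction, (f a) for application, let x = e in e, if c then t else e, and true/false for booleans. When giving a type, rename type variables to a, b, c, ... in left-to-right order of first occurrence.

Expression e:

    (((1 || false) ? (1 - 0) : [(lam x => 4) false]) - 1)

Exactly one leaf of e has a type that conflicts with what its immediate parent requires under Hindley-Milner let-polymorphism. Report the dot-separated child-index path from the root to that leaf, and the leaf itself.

Answer: 0.0.0 : 1

Trace:
  unify Int ~ Bool
  FAIL: mismatch Int ~ Bool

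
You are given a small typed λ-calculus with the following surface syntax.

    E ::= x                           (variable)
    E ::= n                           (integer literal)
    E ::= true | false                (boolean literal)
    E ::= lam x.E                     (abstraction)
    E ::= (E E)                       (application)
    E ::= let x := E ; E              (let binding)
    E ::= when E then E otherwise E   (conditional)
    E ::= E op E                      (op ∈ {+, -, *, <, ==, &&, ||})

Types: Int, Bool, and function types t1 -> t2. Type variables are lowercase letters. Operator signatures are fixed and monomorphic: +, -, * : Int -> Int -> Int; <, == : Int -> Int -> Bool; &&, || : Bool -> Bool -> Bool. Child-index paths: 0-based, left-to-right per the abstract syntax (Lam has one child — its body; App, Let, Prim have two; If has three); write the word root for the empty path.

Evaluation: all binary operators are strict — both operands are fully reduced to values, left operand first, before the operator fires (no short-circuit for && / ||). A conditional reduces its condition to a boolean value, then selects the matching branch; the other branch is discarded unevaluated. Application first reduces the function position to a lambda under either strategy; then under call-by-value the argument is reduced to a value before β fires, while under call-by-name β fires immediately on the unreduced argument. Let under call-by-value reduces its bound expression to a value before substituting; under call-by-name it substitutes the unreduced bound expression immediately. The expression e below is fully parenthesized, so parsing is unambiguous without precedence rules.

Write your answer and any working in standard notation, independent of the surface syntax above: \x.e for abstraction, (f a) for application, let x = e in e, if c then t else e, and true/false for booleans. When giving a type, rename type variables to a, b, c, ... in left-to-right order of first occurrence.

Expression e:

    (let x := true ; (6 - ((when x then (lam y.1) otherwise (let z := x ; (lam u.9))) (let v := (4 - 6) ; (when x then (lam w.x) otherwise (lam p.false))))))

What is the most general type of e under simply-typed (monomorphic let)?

Derivation:
let x : Bool
  unify Int ~ Int
x : Bool
  unify Bool ~ Bool
\y._ : a -> Int
x : Bool
let z : Bool
\u._ : b -> Int
  unify a -> Int ~ b -> Int
  unify a ~ b
  unify Int ~ Int
  unify Int ~ Int
  unify Int ~ Int
let v : Int
x : Bool
  unify Bool ~ Bool
x : Bool
\w._ : c -> Bool
\p._ : d -> Bool
  unify c -> Bool ~ d -> Bool
  unify c ~ d
  unify Bool ~ Bool
  unify b -> Int ~ (d -> Bool) -> e
  unify b ~ d -> Bool
  unify Int ~ e
_ _ : Int
  unify Int ~ Int

Answer: Int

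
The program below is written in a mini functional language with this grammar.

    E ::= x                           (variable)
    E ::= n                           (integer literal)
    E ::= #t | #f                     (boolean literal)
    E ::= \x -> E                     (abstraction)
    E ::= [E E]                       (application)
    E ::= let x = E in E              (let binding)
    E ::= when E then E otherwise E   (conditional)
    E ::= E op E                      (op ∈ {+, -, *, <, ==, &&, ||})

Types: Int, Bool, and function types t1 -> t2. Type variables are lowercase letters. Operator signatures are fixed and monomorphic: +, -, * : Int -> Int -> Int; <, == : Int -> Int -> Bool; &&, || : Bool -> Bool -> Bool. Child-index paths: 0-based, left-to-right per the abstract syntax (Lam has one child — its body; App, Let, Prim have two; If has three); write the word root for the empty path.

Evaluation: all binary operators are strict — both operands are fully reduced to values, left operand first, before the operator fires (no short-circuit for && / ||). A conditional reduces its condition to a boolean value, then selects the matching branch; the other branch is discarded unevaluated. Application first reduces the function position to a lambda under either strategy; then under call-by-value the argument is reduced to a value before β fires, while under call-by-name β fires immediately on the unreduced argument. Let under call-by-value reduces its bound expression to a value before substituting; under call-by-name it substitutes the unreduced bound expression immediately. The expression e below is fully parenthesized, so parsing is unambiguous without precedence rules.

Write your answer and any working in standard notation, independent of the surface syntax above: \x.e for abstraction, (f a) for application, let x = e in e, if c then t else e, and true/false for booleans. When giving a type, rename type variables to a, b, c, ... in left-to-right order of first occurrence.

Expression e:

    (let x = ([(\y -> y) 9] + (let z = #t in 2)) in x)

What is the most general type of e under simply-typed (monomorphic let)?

Answer: Int

Derivation:
y : a
\y._ : a -> a
  unify a -> a ~ Int -> b
  unify a ~ Int
  unify Int ~ b
_ _ : Int
  unify Int ~ Int
let z : Bool
  unify Int ~ Int
let x : Int
x : Int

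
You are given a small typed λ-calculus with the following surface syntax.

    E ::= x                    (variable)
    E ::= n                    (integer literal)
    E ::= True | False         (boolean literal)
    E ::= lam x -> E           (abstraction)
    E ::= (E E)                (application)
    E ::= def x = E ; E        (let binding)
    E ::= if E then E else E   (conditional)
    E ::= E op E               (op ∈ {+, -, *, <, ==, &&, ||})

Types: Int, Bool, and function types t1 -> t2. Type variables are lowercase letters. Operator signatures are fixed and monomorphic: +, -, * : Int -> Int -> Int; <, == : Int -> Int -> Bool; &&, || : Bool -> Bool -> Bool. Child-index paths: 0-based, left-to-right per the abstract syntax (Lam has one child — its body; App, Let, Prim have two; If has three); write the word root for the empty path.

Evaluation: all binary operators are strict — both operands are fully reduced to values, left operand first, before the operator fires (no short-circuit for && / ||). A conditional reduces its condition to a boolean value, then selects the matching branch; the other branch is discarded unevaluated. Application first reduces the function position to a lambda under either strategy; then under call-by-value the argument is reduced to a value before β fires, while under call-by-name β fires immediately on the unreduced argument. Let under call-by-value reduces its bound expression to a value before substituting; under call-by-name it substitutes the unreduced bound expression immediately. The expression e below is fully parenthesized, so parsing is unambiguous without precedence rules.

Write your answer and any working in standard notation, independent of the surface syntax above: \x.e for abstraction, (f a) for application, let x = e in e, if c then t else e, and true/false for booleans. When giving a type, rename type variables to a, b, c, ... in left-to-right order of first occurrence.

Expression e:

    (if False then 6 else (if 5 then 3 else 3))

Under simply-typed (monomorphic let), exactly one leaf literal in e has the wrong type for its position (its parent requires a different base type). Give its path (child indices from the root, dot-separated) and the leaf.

Working:
  unify Bool ~ Bool
  unify Int ~ Bool
  FAIL: mismatch Int ~ Bool

Answer: 2.0 : 5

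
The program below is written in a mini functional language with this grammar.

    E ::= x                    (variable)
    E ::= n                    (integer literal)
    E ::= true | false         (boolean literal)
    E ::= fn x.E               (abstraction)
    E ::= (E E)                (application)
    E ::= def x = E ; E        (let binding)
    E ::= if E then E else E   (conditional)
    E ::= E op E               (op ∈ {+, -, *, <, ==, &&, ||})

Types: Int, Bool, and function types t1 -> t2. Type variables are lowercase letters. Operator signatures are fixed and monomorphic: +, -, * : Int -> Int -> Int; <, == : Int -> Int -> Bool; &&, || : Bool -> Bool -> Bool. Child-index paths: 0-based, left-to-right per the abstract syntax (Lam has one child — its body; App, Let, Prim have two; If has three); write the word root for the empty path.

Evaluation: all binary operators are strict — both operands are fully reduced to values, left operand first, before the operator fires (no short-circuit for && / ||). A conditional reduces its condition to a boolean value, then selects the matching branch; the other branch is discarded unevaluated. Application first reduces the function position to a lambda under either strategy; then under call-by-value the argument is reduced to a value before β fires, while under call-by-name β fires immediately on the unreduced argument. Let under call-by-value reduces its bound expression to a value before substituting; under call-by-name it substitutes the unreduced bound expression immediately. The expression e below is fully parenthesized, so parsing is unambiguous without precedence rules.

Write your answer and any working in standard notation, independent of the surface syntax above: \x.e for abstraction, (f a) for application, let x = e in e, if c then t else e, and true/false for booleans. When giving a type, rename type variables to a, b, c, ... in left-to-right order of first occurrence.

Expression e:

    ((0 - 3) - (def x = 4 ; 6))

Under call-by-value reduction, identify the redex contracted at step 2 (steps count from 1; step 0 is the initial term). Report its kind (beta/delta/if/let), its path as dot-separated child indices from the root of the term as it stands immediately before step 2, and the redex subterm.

Answer: let at 1 : (let x = 4 in 6)

Derivation:
step 0: ((0 - 3) - (let x = 4 in 6))
step 1: [delta@0] (-3 - (let x = 4 in 6))
step 2: [let@1] (-3 - 6)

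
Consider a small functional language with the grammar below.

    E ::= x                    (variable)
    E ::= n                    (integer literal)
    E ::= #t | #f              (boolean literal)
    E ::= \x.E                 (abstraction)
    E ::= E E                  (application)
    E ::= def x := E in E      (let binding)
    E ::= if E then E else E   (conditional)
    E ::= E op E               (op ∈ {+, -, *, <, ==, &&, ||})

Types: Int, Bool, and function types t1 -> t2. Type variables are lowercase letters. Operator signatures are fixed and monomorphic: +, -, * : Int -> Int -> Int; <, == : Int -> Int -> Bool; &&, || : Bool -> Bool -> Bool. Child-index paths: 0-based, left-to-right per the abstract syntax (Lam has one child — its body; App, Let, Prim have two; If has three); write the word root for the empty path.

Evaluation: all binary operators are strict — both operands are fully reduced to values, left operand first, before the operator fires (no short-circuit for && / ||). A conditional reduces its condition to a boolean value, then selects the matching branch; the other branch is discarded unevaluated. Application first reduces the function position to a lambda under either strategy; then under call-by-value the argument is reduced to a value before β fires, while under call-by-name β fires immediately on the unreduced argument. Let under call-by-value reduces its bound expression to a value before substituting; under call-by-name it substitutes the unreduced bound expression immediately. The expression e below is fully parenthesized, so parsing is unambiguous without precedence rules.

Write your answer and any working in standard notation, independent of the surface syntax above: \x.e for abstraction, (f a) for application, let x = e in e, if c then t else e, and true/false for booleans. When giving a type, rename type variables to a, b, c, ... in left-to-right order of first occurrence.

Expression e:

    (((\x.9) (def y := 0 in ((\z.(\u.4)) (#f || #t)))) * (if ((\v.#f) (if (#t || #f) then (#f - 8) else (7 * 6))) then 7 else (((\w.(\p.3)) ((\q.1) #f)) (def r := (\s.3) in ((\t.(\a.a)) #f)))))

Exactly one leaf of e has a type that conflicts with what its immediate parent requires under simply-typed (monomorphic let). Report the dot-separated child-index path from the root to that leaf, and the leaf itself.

Derivation:
\x._ : a -> Int
let y : Int
\u._ : c -> Int
\z._ : b -> c -> Int
  unify Bool ~ Bool
  unify Bool ~ Bool
  unify b -> c -> Int ~ Bool -> d
  unify b ~ Bool
  unify c -> Int ~ d
_ _ : c -> Int
  unify a -> Int ~ (c -> Int) -> e
  unify a ~ c -> Int
  unify Int ~ e
_ _ : Int
  unify Int ~ Int
\v._ : f -> Bool
  unify Bool ~ Bool
  unify Bool ~ Bool
  unify Bool ~ Bool
  unify Bool ~ Int
  FAIL: mismatch Bool ~ Int

Answer: 1.0.1.1.0 : false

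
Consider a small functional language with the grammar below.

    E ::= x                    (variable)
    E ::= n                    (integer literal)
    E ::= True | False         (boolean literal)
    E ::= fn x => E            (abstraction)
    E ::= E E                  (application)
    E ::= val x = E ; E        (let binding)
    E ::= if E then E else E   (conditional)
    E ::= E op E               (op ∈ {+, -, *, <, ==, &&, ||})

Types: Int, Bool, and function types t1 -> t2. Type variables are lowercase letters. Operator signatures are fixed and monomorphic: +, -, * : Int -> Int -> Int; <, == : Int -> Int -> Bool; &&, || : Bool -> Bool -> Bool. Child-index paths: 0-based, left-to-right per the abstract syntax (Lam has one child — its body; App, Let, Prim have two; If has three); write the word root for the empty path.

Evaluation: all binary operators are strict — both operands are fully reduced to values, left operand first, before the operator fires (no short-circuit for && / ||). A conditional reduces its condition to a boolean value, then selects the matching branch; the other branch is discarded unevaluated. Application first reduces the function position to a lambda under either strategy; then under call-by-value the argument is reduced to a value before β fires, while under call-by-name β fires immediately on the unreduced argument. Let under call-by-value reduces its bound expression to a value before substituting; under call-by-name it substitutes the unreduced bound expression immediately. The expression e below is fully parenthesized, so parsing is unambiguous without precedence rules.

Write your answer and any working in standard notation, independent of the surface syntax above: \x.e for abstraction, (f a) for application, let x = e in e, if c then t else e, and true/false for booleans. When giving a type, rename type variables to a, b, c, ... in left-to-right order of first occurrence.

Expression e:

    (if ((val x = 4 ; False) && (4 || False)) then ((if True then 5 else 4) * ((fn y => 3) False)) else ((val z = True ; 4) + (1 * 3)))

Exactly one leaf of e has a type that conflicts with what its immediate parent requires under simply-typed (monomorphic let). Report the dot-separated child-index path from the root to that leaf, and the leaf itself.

Answer: 0.1.0 : 4

Working:
let x : Int
  unify Bool ~ Bool
  unify Int ~ Bool
  FAIL: mismatch Int ~ Bool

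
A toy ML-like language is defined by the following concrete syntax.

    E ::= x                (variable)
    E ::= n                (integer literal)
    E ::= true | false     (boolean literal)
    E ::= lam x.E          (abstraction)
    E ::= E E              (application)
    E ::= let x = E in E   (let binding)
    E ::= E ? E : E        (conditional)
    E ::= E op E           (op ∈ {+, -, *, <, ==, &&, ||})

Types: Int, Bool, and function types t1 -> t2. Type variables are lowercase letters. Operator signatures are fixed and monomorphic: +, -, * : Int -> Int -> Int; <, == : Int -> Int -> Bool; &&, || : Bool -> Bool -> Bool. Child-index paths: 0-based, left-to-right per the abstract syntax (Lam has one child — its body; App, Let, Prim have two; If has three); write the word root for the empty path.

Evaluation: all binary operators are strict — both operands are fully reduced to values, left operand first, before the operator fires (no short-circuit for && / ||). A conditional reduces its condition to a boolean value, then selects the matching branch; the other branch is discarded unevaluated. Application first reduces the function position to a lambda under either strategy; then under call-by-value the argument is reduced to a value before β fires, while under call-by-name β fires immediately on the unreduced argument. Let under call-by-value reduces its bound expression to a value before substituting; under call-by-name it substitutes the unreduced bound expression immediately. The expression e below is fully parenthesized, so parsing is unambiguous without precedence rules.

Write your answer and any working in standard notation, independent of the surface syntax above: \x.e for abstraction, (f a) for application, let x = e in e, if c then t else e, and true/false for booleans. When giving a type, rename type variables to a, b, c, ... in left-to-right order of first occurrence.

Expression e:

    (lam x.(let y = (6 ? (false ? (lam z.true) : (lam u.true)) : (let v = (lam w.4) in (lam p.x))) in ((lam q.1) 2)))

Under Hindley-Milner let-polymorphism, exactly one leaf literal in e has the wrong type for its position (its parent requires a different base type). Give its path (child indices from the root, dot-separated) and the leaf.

Answer: 0.0.0 : 6

Trace:
  unify Int ~ Bool
  FAIL: mismatch Int ~ Bool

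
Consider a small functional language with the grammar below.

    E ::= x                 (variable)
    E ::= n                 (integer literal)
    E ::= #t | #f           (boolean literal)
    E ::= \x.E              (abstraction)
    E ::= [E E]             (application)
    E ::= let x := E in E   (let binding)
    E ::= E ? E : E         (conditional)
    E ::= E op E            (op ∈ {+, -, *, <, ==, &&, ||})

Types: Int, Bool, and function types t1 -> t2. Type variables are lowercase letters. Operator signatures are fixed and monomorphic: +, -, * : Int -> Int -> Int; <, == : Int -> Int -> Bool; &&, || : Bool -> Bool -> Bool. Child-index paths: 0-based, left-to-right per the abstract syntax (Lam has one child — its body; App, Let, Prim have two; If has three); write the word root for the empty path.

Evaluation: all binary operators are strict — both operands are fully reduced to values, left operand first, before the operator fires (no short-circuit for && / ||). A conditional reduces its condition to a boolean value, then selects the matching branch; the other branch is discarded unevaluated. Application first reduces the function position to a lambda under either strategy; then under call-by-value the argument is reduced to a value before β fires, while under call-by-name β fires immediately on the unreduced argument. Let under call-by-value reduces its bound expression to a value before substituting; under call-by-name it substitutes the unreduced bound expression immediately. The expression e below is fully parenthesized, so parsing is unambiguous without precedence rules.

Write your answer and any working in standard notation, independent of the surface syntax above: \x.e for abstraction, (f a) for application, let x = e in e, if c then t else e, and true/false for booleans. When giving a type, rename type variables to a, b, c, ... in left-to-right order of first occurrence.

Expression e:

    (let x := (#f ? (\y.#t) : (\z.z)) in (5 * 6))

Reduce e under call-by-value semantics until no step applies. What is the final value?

Trace:
step 0: (let x = (if false then (\y.true) else (\z.z)) in (5 * 6))
step 1: [if@0] (let x = (\z.z) in (5 * 6))
step 2: [let@root] (5 * 6)
step 3: [delta@root] 30

Answer: 30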